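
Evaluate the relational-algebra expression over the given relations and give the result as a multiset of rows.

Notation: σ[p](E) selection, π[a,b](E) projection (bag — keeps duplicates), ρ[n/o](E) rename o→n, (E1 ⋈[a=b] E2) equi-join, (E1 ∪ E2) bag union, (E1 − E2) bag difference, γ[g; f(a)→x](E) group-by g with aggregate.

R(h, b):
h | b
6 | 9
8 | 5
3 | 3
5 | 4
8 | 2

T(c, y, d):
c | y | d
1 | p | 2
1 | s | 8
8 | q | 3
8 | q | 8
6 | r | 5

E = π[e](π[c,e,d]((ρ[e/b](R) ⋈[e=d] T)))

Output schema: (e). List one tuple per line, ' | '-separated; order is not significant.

Row counts bottom-up:
  R → 5
  ρ[e/b](R) → 5
  T → 5
  (ρ[e/b](R) ⋈[e=d] T) → 3
  π[c,e,d]((ρ[e/b](R) ⋈[e=d] T)) → 3
  π[e](π[c,e,d]((ρ[e/b](R) ⋈[e=d] T))) → 3

== RESULT ==
e
2
3
5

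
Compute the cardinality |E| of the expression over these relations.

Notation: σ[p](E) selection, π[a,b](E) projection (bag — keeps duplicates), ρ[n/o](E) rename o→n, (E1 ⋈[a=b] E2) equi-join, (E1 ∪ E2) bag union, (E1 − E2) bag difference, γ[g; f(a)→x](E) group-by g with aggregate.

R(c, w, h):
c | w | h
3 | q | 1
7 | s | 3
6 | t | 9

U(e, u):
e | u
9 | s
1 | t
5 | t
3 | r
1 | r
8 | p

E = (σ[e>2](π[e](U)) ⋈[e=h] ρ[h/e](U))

Subexpression sizes:
  U → 6
  π[e](U) → 6
  σ[e>2](π[e](U)) → 4
  U → 6
  ρ[h/e](U) → 6
  (σ[e>2](π[e](U)) ⋈[e=h] ρ[h/e](U)) → 4

|E| = 4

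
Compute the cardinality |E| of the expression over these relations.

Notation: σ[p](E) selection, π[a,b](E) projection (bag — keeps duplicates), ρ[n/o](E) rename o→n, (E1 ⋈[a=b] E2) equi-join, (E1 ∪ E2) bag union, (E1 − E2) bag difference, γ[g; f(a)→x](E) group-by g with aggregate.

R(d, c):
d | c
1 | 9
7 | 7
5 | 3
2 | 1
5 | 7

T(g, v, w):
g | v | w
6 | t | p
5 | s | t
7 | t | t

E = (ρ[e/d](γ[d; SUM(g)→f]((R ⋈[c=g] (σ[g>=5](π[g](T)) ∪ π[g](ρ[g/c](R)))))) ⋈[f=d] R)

Row counts bottom-up:
  R → 5
  T → 3
  π[g](T) → 3
  σ[g>=5](π[g](T)) → 3
  R → 5
  ρ[g/c](R) → 5
  π[g](ρ[g/c](R)) → 5
  (σ[g>=5](π[g](T)) ∪ π[g](ρ[g/c](R))) → 8
  (R ⋈[c=g] (σ[g>=5](π[g](T)) ∪ π[g](ρ[g/c](R)))) → 9
  γ[d; SUM(g)→f]((R ⋈[c=g] (σ[g>=5](π[g](T)) ∪ π[g](ρ[g/c](R))))) → 4
  ρ[e/d](γ[d; SUM(g)→f]((R ⋈[c=g] (σ[g>=5](π[g](T)) ∪ π[g](ρ[g/c](R)))))) → 4
  R → 5
  (ρ[e/d](γ[d; SUM(g)→f]((R ⋈[c=g] (σ[g>=5](π[g](T)) ∪ π[g](ρ[g/c](R)))))) ⋈[f=d] R) → 1

|E| = 1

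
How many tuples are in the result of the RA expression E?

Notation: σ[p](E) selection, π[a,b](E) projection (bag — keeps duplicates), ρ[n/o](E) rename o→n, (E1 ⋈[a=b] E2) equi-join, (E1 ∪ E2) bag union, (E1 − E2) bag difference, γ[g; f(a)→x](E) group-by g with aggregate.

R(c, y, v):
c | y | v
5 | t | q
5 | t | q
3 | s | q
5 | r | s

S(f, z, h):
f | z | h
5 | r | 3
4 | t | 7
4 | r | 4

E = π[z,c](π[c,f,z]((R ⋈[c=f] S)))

Row counts bottom-up:
  R → 4
  S → 3
  (R ⋈[c=f] S) → 3
  π[c,f,z]((R ⋈[c=f] S)) → 3
  π[z,c](π[c,f,z]((R ⋈[c=f] S))) → 3

|E| = 3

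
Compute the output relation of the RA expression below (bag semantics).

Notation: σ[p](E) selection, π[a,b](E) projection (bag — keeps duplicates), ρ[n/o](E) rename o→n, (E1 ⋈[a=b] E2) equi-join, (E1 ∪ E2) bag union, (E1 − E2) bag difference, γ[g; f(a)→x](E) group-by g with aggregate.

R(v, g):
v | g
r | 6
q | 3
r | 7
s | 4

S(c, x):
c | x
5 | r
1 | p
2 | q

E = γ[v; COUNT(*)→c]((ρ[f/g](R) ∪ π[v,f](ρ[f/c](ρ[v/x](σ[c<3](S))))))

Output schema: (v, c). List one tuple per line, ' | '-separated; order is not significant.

Stepwise |·|:
  R → 4
  ρ[f/g](R) → 4
  S → 3
  σ[c<3](S) → 2
  ρ[v/x](σ[c<3](S)) → 2
  ρ[f/c](ρ[v/x](σ[c<3](S))) → 2
  π[v,f](ρ[f/c](ρ[v/x](σ[c<3](S)))) → 2
  (ρ[f/g](R) ∪ π[v,f](ρ[f/c](ρ[v/x](σ[c<3](S))))) → 6
  γ[v; COUNT(*)→c]((ρ[f/g](R) ∪ π[v,f](ρ[f/c](ρ[v/x](σ[c<3](S)))))) → 4

== RESULT ==
v | c
p | 1
q | 2
r | 2
s | 1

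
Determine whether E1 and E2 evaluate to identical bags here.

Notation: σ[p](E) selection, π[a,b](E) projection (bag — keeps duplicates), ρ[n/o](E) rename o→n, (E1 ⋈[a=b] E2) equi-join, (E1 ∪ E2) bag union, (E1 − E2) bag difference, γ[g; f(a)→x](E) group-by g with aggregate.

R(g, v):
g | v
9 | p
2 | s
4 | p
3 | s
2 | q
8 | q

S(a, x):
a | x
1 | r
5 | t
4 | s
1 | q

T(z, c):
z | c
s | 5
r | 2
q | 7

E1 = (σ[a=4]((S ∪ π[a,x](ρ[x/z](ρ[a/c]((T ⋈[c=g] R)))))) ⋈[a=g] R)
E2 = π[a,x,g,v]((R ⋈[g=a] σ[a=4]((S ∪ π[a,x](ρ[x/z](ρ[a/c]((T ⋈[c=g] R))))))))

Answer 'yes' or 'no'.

E1 subexpression sizes:
  S → 4
  T → 3
  R → 6
  (T ⋈[c=g] R) → 2
  ρ[a/c]((T ⋈[c=g] R)) → 2
  ρ[x/z](ρ[a/c]((T ⋈[c=g] R))) → 2
  π[a,x](ρ[x/z](ρ[a/c]((T ⋈[c=g] R)))) → 2
  (S ∪ π[a,x](ρ[x/z](ρ[a/c]((T ⋈[c=g] R))))) → 6
  σ[a=4]((S ∪ π[a,x](ρ[x/z](ρ[a/c]((T ⋈[c=g] R)))))) → 1
  R → 6
  (σ[a=4]((S ∪ π[a,x](ρ[x/z](ρ[a/c]((T ⋈[c=g] R)))))) ⋈[a=g] R) → 1
E2 subexpression sizes:
  R → 6
  S → 4
  T → 3
  R → 6
  (T ⋈[c=g] R) → 2
  ρ[a/c]((T ⋈[c=g] R)) → 2
  ρ[x/z](ρ[a/c]((T ⋈[c=g] R))) → 2
  π[a,x](ρ[x/z](ρ[a/c]((T ⋈[c=g] R)))) → 2
  (S ∪ π[a,x](ρ[x/z](ρ[a/c]((T ⋈[c=g] R))))) → 6
  σ[a=4]((S ∪ π[a,x](ρ[x/z](ρ[a/c]((T ⋈[c=g] R)))))) → 1
  (R ⋈[g=a] σ[a=4]((S ∪ π[a,x](ρ[x/z](ρ[a/c]((T ⋈[c=g] R))))))) → 1
  π[a,x,g,v]((R ⋈[g=a] σ[a=4]((S ∪ π[a,x](ρ[x/z](ρ[a/c]((T ⋈[c=g] R)))))))) → 1

E1 and E2 produce the same multiset:
a | x | g | v
4 | s | 4 | p

yes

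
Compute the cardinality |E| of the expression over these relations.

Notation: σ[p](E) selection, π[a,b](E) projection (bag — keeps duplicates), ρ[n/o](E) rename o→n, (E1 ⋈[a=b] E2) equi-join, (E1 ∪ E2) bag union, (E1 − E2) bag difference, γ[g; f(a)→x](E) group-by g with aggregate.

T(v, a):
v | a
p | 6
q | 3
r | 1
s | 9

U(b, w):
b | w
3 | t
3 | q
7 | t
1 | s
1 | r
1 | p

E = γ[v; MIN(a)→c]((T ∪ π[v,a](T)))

Per-node cardinality:
  T → 4
  T → 4
  π[v,a](T) → 4
  (T ∪ π[v,a](T)) → 8
  γ[v; MIN(a)→c]((T ∪ π[v,a](T))) → 4

|E| = 4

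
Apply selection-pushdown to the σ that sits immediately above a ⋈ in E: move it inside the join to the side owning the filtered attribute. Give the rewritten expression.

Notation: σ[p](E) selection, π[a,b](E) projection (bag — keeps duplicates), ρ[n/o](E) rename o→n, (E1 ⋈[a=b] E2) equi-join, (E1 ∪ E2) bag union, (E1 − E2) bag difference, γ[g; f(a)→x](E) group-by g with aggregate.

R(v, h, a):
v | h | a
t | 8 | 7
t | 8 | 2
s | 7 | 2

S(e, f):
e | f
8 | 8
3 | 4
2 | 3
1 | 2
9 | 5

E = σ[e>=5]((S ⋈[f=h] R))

σ filters on e, owned by the left side.
E' = (σ[e>=5](S) ⋈[f=h] R)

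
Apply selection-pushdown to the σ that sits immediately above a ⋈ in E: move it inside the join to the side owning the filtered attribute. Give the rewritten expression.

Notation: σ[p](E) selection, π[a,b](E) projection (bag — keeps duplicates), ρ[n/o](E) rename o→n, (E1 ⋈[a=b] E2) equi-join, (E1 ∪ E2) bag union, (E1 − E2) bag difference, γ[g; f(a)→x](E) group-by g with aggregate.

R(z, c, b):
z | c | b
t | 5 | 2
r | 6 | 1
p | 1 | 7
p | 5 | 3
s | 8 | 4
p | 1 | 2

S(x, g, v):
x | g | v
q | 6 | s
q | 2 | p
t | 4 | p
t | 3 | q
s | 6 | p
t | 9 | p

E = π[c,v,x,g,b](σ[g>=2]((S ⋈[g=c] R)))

σ filters on g, owned by the left side.
E' = π[c,v,x,g,b]((σ[g>=2](S) ⋈[g=c] R))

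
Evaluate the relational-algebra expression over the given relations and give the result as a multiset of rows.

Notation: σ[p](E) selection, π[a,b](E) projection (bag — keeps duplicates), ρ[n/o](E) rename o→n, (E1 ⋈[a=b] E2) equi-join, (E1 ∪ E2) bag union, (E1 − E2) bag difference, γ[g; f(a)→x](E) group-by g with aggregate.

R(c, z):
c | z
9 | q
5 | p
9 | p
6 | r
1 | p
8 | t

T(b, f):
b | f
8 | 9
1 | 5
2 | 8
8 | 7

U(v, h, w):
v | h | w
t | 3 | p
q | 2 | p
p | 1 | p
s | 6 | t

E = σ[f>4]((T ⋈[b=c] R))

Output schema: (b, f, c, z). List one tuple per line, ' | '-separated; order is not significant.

Row counts bottom-up:
  T → 4
  R → 6
  (T ⋈[b=c] R) → 3
  σ[f>4]((T ⋈[b=c] R)) → 3

== RESULT ==
b | f | c | z
1 | 5 | 1 | p
8 | 7 | 8 | t
8 | 9 | 8 | t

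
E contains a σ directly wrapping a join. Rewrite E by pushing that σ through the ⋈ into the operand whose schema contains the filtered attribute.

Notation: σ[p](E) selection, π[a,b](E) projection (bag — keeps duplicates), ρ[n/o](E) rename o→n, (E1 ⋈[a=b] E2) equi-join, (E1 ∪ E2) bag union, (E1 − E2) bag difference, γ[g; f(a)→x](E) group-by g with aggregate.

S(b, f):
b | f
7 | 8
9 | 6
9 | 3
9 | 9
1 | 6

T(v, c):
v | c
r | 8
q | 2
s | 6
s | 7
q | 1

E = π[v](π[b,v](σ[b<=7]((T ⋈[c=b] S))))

σ filters on b, owned by the right side.
E' = π[v](π[b,v]((T ⋈[c=b] σ[b<=7](S))))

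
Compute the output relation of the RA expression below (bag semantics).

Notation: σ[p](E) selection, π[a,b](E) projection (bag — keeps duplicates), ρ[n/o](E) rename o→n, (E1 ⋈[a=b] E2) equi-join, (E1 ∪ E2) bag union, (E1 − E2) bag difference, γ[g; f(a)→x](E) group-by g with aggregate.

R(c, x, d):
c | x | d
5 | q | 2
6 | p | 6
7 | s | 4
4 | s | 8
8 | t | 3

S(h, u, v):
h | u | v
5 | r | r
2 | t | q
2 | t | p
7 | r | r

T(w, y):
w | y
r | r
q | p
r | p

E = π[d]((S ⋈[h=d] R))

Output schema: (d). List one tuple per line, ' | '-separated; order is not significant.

Subexpression sizes:
  S → 4
  R → 5
  (S ⋈[h=d] R) → 2
  π[d]((S ⋈[h=d] R)) → 2

== RESULT ==
d
2
2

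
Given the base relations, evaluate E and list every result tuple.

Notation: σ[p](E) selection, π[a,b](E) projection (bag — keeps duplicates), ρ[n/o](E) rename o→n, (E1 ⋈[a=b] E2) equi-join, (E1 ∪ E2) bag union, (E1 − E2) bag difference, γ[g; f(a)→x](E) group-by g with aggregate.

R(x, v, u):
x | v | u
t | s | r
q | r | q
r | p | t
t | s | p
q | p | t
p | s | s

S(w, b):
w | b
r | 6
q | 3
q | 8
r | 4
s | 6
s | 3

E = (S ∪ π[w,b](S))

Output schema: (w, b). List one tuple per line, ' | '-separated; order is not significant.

Subexpression sizes:
  S → 6
  S → 6
  π[w,b](S) → 6
  (S ∪ π[w,b](S)) → 12

== RESULT ==
w | b
q | 3
q | 3
q | 8
q | 8
r | 4
r | 4
r | 6
r | 6
s | 3
s | 3
s | 6
s | 6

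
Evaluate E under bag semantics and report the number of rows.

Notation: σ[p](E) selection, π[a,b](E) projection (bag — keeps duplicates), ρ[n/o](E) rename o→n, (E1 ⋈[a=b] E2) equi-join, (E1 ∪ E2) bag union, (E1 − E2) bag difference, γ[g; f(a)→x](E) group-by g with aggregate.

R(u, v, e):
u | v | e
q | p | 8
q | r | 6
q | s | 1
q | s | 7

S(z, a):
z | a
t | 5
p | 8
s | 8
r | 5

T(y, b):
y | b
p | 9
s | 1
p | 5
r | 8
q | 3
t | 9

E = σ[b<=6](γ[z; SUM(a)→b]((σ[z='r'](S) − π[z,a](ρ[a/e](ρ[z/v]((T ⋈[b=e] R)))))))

Per-node cardinality:
  S → 4
  σ[z='r'](S) → 1
  T → 6
  R → 4
  (T ⋈[b=e] R) → 2
  ρ[z/v]((T ⋈[b=e] R)) → 2
  ρ[a/e](ρ[z/v]((T ⋈[b=e] R))) → 2
  π[z,a](ρ[a/e](ρ[z/v]((T ⋈[b=e] R)))) → 2
  (σ[z='r'](S) − π[z,a](ρ[a/e](ρ[z/v]((T ⋈[b=e] R))))) → 1
  γ[z; SUM(a)→b]((σ[z='r'](S) − π[z,a](ρ[a/e](ρ[z/v]((T ⋈[b=e] R)))))) → 1
  σ[b<=6](γ[z; SUM(a)→b]((σ[z='r'](S) − π[z,a](ρ[a/e](ρ[z/v]((T ⋈[b=e] R))))))) → 1

|E| = 1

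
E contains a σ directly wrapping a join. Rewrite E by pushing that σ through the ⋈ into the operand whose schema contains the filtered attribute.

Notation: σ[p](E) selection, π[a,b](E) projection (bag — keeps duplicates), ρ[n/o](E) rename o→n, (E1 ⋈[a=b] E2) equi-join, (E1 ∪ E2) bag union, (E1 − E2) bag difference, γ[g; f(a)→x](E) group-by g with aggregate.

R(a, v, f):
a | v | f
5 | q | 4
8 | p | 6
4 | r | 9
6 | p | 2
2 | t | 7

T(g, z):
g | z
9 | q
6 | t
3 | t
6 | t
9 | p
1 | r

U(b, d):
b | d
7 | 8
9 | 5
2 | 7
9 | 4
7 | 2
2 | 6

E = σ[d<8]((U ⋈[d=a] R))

σ filters on d, owned by the left side.
E' = (σ[d<8](U) ⋈[d=a] R)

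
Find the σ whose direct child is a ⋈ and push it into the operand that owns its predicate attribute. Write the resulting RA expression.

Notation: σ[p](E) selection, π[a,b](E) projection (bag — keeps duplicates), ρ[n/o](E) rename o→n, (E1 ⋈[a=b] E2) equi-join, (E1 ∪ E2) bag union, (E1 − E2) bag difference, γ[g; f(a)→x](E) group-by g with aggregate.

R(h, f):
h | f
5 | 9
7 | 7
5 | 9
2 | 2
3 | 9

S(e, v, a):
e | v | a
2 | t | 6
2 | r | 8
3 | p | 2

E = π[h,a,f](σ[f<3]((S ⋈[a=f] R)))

σ filters on f, owned by the right side.
E' = π[h,a,f]((S ⋈[a=f] σ[f<3](R)))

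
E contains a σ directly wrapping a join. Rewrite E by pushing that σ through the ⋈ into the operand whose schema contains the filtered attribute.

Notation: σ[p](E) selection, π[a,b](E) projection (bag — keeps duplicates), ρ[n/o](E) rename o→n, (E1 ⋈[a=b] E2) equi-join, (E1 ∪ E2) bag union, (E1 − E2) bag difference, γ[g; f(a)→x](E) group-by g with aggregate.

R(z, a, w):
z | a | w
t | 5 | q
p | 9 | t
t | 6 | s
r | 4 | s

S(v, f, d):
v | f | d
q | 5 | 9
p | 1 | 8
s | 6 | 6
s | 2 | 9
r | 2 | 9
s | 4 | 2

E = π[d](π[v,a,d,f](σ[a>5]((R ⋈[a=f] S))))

σ filters on a, owned by the left side.
E' = π[d](π[v,a,d,f]((σ[a>5](R) ⋈[a=f] S)))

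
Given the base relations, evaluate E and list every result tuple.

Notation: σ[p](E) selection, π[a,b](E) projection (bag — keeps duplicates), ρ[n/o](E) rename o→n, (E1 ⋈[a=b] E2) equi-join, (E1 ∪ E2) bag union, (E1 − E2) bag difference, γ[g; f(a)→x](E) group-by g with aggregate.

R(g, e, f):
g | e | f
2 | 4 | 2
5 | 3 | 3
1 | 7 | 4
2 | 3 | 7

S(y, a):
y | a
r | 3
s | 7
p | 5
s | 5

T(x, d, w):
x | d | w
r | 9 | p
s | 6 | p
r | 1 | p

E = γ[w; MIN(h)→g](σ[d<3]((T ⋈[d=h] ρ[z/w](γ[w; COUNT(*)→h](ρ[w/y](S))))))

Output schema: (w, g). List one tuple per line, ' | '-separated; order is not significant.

Row counts bottom-up:
  T → 3
  S → 4
  ρ[w/y](S) → 4
  γ[w; COUNT(*)→h](ρ[w/y](S)) → 3
  ρ[z/w](γ[w; COUNT(*)→h](ρ[w/y](S))) → 3
  (T ⋈[d=h] ρ[z/w](γ[w; COUNT(*)→h](ρ[w/y](S)))) → 2
  σ[d<3]((T ⋈[d=h] ρ[z/w](γ[w; COUNT(*)→h](ρ[w/y](S))))) → 2
  γ[w; MIN(h)→g](σ[d<3]((T ⋈[d=h] ρ[z/w](γ[w; COUNT(*)→h](ρ[w/y](S)))))) → 1

== RESULT ==
w | g
p | 1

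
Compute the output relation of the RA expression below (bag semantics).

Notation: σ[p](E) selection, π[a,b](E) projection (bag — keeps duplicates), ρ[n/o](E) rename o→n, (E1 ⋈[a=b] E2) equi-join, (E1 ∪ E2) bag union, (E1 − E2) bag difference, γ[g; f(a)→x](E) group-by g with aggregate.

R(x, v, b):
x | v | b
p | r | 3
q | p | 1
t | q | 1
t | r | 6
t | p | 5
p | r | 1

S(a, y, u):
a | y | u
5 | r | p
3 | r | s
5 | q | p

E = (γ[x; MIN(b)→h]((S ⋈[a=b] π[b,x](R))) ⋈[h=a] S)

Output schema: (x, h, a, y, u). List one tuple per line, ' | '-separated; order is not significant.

Stepwise |·|:
  S → 3
  R → 6
  π[b,x](R) → 6
  (S ⋈[a=b] π[b,x](R)) → 3
  γ[x; MIN(b)→h]((S ⋈[a=b] π[b,x](R))) → 2
  S → 3
  (γ[x; MIN(b)→h]((S ⋈[a=b] π[b,x](R))) ⋈[h=a] S) → 3

== RESULT ==
x | h | a | y | u
p | 3 | 3 | r | s
t | 5 | 5 | q | p
t | 5 | 5 | r | p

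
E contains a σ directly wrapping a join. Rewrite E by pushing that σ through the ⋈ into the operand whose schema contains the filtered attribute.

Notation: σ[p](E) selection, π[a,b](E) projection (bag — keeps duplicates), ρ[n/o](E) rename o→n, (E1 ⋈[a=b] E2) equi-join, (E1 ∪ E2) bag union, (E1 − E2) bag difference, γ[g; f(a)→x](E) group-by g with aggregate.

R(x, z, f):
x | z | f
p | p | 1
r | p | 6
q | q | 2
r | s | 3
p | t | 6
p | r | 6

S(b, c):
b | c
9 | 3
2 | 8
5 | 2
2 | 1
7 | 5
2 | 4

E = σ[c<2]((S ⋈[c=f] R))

σ filters on c, owned by the left side.
E' = (σ[c<2](S) ⋈[c=f] R)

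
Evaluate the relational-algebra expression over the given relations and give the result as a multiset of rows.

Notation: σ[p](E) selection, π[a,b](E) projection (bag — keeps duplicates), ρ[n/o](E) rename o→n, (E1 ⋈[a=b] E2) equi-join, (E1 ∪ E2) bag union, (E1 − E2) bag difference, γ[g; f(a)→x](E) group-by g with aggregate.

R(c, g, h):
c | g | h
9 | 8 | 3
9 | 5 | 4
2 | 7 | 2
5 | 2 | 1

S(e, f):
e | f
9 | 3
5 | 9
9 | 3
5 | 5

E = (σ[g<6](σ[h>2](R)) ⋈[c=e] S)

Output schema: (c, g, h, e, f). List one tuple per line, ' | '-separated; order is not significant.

Subexpression sizes:
  R → 4
  σ[h>2](R) → 2
  σ[g<6](σ[h>2](R)) → 1
  S → 4
  (σ[g<6](σ[h>2](R)) ⋈[c=e] S) → 2

== RESULT ==
c | g | h | e | f
9 | 5 | 4 | 9 | 3
9 | 5 | 4 | 9 | 3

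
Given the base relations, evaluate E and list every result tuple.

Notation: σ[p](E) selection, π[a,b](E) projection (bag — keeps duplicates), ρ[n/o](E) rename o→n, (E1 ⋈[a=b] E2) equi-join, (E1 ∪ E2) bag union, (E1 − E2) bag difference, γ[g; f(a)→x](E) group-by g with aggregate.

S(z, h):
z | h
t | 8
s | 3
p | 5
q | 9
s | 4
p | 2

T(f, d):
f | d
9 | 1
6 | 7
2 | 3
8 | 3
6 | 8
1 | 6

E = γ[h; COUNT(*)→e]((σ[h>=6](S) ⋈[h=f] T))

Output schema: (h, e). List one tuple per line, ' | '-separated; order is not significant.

Per-node cardinality:
  S → 6
  σ[h>=6](S) → 2
  T → 6
  (σ[h>=6](S) ⋈[h=f] T) → 2
  γ[h; COUNT(*)→e]((σ[h>=6](S) ⋈[h=f] T)) → 2

== RESULT ==
h | e
8 | 1
9 | 1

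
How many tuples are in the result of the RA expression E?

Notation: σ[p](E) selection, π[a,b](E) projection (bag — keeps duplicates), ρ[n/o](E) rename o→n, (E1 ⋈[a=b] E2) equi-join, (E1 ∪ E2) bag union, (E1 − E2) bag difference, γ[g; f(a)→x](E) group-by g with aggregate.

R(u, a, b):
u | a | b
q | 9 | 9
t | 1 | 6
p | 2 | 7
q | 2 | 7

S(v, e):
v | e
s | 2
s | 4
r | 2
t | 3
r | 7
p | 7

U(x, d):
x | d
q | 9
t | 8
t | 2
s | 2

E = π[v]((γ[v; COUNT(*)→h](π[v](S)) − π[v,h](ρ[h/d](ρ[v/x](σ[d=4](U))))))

Per-node cardinality:
  S → 6
  π[v](S) → 6
  γ[v; COUNT(*)→h](π[v](S)) → 4
  U → 4
  σ[d=4](U) → 0
  ρ[v/x](σ[d=4](U)) → 0
  ρ[h/d](ρ[v/x](σ[d=4](U))) → 0
  π[v,h](ρ[h/d](ρ[v/x](σ[d=4](U)))) → 0
  (γ[v; COUNT(*)→h](π[v](S)) − π[v,h](ρ[h/d](ρ[v/x](σ[d=4](U))))) → 4
  π[v]((γ[v; COUNT(*)→h](π[v](S)) − π[v,h](ρ[h/d](ρ[v/x](σ[d=4](U)))))) → 4

|E| = 4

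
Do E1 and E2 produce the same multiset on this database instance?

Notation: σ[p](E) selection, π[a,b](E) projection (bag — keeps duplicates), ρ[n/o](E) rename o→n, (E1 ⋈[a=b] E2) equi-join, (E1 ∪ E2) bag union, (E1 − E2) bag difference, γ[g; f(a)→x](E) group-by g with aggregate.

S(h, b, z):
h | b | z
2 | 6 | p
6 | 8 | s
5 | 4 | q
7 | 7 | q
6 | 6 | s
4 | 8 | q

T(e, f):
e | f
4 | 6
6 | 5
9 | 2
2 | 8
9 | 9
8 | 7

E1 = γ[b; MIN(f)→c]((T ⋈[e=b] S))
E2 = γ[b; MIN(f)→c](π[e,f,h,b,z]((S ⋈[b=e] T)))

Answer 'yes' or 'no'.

E1 row counts bottom-up:
  T → 6
  S → 6
  (T ⋈[e=b] S) → 5
  γ[b; MIN(f)→c]((T ⋈[e=b] S)) → 3
E2 row counts bottom-up:
  S → 6
  T → 6
  (S ⋈[b=e] T) → 5
  π[e,f,h,b,z]((S ⋈[b=e] T)) → 5
  γ[b; MIN(f)→c](π[e,f,h,b,z]((S ⋈[b=e] T))) → 3

E1 and E2 produce the same multiset:
b | c
4 | 6
6 | 5
8 | 7

yes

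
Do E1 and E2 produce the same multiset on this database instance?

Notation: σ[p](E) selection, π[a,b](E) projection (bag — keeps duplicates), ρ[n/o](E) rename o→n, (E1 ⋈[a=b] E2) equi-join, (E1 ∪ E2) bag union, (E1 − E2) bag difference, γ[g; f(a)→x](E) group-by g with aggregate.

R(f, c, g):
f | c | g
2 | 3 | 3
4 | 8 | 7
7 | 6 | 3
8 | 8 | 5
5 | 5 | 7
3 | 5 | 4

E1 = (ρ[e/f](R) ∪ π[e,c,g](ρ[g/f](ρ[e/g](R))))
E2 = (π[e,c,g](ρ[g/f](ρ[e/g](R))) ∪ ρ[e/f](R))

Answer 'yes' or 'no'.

E1 stepwise |·|:
  R → 6
  ρ[e/f](R) → 6
  R → 6
  ρ[e/g](R) → 6
  ρ[g/f](ρ[e/g](R)) → 6
  π[e,c,g](ρ[g/f](ρ[e/g](R))) → 6
  (ρ[e/f](R) ∪ π[e,c,g](ρ[g/f](ρ[e/g](R)))) → 12
E2 stepwise |·|:
  R → 6
  ρ[e/g](R) → 6
  ρ[g/f](ρ[e/g](R)) → 6
  π[e,c,g](ρ[g/f](ρ[e/g](R))) → 6
  R → 6
  ρ[e/f](R) → 6
  (π[e,c,g](ρ[g/f](ρ[e/g](R))) ∪ ρ[e/f](R)) → 12

E1 and E2 produce the same multiset:
e | c | g
2 | 3 | 3
3 | 3 | 2
3 | 5 | 4
3 | 6 | 7
4 | 5 | 3
4 | 8 | 7
5 | 5 | 7
5 | 8 | 8
7 | 5 | 5
7 | 6 | 3
7 | 8 | 4
8 | 8 | 5

yes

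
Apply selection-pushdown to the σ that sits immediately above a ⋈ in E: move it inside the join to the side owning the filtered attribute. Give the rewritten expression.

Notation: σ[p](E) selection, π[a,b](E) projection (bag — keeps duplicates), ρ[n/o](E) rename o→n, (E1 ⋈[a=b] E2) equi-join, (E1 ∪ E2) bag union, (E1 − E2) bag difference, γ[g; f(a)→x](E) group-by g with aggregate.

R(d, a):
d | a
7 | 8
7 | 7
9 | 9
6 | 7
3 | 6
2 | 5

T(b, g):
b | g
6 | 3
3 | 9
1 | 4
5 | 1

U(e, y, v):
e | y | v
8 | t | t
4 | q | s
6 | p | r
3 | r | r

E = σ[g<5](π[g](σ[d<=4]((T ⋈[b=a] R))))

σ filters on d, owned by the right side.
E' = σ[g<5](π[g]((T ⋈[b=a] σ[d<=4](R))))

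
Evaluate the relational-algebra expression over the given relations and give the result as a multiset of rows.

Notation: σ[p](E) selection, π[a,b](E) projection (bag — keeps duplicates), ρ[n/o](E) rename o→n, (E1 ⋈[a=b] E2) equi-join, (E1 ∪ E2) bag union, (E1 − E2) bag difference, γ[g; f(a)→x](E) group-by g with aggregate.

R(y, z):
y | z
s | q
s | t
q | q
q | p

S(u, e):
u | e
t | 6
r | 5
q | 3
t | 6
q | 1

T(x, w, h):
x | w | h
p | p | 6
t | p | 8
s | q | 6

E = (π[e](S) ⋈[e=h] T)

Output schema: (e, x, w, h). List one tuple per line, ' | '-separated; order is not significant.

Subexpression sizes:
  S → 5
  π[e](S) → 5
  T → 3
  (π[e](S) ⋈[e=h] T) → 4

== RESULT ==
e | x | w | h
6 | p | p | 6
6 | p | p | 6
6 | s | q | 6
6 | s | q | 6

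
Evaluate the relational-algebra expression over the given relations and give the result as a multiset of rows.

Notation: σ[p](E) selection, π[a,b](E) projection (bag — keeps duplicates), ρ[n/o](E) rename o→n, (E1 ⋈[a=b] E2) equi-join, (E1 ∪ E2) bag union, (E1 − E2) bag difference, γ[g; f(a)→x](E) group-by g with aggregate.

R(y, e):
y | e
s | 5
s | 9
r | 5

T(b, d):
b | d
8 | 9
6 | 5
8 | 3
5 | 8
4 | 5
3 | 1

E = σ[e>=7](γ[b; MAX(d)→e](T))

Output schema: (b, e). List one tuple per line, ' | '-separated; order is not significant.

Subexpression sizes:
  T → 6
  γ[b; MAX(d)→e](T) → 5
  σ[e>=7](γ[b; MAX(d)→e](T)) → 2

== RESULT ==
b | e
5 | 8
8 | 9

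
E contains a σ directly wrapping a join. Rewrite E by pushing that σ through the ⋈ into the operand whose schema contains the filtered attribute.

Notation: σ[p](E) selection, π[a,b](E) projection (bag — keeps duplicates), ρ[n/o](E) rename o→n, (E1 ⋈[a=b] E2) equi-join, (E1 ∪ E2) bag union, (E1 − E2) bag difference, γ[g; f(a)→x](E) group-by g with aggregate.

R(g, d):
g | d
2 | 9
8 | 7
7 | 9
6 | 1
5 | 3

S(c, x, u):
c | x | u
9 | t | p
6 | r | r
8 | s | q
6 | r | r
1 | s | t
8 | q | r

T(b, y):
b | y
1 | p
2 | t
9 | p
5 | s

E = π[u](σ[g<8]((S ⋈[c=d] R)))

σ filters on g, owned by the right side.
E' = π[u]((S ⋈[c=d] σ[g<8](R)))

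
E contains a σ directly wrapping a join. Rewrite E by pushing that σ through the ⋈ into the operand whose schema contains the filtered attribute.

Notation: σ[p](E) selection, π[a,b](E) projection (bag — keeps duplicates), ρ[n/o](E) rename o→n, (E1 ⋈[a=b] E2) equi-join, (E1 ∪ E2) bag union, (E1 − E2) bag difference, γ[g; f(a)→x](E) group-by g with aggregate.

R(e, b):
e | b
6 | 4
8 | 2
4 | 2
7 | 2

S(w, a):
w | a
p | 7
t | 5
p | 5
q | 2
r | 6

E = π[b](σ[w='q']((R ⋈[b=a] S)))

σ filters on w, owned by the right side.
E' = π[b]((R ⋈[b=a] σ[w='q'](S)))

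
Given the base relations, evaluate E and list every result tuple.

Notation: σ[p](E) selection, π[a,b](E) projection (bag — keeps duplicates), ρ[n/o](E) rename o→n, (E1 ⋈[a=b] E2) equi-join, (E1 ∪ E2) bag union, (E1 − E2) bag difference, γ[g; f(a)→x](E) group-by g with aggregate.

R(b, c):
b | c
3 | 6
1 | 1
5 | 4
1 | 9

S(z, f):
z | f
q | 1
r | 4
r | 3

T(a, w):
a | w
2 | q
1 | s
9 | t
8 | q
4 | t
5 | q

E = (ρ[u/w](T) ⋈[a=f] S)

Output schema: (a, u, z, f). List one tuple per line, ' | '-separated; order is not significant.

Subexpression sizes:
  T → 6
  ρ[u/w](T) → 6
  S → 3
  (ρ[u/w](T) ⋈[a=f] S) → 2

== RESULT ==
a | u | z | f
1 | s | q | 1
4 | t | r | 4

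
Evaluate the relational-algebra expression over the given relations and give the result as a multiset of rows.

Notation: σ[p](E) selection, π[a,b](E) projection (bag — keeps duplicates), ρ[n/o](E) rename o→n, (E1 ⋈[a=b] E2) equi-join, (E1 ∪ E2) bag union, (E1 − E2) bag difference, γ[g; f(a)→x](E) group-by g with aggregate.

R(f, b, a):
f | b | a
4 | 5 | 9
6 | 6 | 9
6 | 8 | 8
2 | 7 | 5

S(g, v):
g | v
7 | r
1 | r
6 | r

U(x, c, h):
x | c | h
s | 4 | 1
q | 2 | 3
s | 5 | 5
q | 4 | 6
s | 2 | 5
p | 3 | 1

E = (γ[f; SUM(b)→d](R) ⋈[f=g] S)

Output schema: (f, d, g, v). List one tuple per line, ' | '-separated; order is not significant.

Row counts bottom-up:
  R → 4
  γ[f; SUM(b)→d](R) → 3
  S → 3
  (γ[f; SUM(b)→d](R) ⋈[f=g] S) → 1

== RESULT ==
f | d | g | v
6 | 14 | 6 | r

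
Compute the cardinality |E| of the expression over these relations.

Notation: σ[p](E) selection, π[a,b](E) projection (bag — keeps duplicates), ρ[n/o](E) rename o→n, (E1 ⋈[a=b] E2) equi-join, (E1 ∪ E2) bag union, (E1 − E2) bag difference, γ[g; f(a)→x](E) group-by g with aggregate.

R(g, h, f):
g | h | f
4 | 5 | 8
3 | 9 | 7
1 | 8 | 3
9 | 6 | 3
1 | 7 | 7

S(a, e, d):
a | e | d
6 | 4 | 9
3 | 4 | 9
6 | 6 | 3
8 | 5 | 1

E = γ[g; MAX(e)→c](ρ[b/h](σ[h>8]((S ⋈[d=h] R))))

Stepwise |·|:
  S → 4
  R → 5
  (S ⋈[d=h] R) → 2
  σ[h>8]((S ⋈[d=h] R)) → 2
  ρ[b/h](σ[h>8]((S ⋈[d=h] R))) → 2
  γ[g; MAX(e)→c](ρ[b/h](σ[h>8]((S ⋈[d=h] R)))) → 1

|E| = 1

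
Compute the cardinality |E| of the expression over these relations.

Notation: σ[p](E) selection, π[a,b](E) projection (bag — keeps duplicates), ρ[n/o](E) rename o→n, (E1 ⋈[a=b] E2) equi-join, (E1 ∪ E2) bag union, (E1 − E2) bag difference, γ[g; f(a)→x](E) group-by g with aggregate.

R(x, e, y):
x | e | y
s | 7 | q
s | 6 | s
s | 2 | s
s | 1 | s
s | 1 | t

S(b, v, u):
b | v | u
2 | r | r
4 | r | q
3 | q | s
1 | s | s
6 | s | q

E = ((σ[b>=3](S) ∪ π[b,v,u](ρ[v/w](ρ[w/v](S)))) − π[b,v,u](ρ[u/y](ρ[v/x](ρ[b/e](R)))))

Per-node cardinality:
  S → 5
  σ[b>=3](S) → 3
  S → 5
  ρ[w/v](S) → 5
  ρ[v/w](ρ[w/v](S)) → 5
  π[b,v,u](ρ[v/w](ρ[w/v](S))) → 5
  (σ[b>=3](S) ∪ π[b,v,u](ρ[v/w](ρ[w/v](S)))) → 8
  R → 5
  ρ[b/e](R) → 5
  ρ[v/x](ρ[b/e](R)) → 5
  ρ[u/y](ρ[v/x](ρ[b/e](R))) → 5
  π[b,v,u](ρ[u/y](ρ[v/x](ρ[b/e](R)))) → 5
  ((σ[b>=3](S) ∪ π[b,v,u](ρ[v/w](ρ[w/v](S)))) − π[b,v,u](ρ[u/y](ρ[v/x](ρ[b/e](R))))) → 7

|E| = 7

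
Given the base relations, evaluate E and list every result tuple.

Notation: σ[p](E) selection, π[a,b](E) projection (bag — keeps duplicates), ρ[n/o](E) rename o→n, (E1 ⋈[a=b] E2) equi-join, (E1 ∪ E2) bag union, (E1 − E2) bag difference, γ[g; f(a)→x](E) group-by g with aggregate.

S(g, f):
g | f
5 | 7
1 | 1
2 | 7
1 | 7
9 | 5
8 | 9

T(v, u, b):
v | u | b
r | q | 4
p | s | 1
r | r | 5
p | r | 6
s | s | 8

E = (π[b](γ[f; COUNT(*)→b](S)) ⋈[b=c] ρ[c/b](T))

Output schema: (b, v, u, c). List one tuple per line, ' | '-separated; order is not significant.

Subexpression sizes:
  S → 6
  γ[f; COUNT(*)→b](S) → 4
  π[b](γ[f; COUNT(*)→b](S)) → 4
  T → 5
  ρ[c/b](T) → 5
  (π[b](γ[f; COUNT(*)→b](S)) ⋈[b=c] ρ[c/b](T)) → 3

== RESULT ==
b | v | u | c
1 | p | s | 1
1 | p | s | 1
1 | p | s | 1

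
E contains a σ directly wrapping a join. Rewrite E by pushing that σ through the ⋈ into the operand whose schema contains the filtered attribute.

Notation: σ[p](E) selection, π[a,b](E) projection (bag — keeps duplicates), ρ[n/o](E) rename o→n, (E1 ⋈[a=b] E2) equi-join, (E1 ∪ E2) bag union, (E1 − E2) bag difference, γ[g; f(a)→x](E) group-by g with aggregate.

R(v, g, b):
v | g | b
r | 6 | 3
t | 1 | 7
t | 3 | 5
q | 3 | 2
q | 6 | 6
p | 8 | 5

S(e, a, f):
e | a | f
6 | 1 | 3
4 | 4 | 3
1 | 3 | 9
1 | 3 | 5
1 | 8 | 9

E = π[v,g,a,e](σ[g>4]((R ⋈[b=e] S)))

σ filters on g, owned by the left side.
E' = π[v,g,a,e]((σ[g>4](R) ⋈[b=e] S))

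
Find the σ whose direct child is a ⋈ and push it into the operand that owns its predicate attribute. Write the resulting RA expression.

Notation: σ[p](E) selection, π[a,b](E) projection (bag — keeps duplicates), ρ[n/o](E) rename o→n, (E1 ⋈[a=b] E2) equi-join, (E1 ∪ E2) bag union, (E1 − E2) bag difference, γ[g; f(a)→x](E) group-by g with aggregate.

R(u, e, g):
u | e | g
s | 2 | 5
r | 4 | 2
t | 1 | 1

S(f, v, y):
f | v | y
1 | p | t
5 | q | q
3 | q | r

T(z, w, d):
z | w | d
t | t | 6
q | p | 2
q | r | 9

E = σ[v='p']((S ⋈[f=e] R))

σ filters on v, owned by the left side.
E' = (σ[v='p'](S) ⋈[f=e] R)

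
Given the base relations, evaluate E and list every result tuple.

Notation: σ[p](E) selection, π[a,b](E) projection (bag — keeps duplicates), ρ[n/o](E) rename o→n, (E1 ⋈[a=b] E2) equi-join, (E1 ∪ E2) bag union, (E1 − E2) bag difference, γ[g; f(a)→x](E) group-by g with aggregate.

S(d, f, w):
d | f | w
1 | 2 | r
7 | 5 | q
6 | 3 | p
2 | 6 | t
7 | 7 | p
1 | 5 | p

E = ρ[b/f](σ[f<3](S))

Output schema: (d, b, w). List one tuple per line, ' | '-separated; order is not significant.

Subexpression sizes:
  S → 6
  σ[f<3](S) → 1
  ρ[b/f](σ[f<3](S)) → 1

== RESULT ==
d | b | w
1 | 2 | r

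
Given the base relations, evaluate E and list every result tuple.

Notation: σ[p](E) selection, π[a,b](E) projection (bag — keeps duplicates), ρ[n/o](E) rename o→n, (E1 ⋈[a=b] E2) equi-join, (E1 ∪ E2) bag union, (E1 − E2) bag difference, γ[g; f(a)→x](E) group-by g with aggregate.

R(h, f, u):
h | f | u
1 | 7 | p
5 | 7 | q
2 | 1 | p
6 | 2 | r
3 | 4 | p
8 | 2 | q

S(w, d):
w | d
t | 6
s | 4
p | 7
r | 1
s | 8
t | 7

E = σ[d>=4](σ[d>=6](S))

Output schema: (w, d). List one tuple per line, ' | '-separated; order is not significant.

Stepwise |·|:
  S → 6
  σ[d>=6](S) → 4
  σ[d>=4](σ[d>=6](S)) → 4

== RESULT ==
w | d
p | 7
s | 8
t | 6
t | 7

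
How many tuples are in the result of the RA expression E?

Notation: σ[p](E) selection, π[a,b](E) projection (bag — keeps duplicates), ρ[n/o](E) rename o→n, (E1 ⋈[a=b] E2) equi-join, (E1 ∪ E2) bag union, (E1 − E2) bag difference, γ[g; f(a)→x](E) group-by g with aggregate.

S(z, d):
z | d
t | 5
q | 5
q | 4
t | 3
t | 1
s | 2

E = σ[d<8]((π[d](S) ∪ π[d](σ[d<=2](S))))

Per-node cardinality:
  S → 6
  π[d](S) → 6
  S → 6
  σ[d<=2](S) → 2
  π[d](σ[d<=2](S)) → 2
  (π[d](S) ∪ π[d](σ[d<=2](S))) → 8
  σ[d<8]((π[d](S) ∪ π[d](σ[d<=2](S)))) → 8

|E| = 8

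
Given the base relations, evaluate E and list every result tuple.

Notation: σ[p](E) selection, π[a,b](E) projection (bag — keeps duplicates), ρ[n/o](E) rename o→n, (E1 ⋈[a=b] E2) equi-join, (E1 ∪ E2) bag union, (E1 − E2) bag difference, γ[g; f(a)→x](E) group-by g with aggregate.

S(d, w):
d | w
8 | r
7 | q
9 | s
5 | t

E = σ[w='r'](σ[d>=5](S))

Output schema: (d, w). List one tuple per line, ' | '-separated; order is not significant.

Per-node cardinality:
  S → 4
  σ[d>=5](S) → 4
  σ[w='r'](σ[d>=5](S)) → 1

== RESULT ==
d | w
8 | r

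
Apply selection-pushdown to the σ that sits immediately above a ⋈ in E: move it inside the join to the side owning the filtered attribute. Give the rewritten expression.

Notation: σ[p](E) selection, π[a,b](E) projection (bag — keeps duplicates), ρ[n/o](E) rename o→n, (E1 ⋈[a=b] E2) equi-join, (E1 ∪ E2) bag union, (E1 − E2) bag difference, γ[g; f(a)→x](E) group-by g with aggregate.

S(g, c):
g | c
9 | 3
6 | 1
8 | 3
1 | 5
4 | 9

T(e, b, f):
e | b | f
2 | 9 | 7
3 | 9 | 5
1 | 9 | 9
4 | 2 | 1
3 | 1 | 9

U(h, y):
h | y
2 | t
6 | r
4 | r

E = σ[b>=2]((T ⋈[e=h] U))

σ filters on b, owned by the left side.
E' = (σ[b>=2](T) ⋈[e=h] U)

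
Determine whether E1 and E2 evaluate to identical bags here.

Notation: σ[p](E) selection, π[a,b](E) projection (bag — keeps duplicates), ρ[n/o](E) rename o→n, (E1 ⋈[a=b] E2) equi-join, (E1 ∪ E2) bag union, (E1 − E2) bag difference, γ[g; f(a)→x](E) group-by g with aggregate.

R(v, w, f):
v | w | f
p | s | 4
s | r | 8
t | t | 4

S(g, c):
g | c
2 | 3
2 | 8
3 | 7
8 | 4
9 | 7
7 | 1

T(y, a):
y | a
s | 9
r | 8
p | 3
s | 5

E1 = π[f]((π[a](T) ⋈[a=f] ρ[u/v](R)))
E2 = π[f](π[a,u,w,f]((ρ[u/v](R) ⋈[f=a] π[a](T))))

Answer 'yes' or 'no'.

E1 row counts bottom-up:
  T → 4
  π[a](T) → 4
  R → 3
  ρ[u/v](R) → 3
  (π[a](T) ⋈[a=f] ρ[u/v](R)) → 1
  π[f]((π[a](T) ⋈[a=f] ρ[u/v](R))) → 1
E2 row counts bottom-up:
  R → 3
  ρ[u/v](R) → 3
  T → 4
  π[a](T) → 4
  (ρ[u/v](R) ⋈[f=a] π[a](T)) → 1
  π[a,u,w,f]((ρ[u/v](R) ⋈[f=a] π[a](T))) → 1
  π[f](π[a,u,w,f]((ρ[u/v](R) ⋈[f=a] π[a](T)))) → 1

E1 and E2 produce the same multiset:
f
8

yes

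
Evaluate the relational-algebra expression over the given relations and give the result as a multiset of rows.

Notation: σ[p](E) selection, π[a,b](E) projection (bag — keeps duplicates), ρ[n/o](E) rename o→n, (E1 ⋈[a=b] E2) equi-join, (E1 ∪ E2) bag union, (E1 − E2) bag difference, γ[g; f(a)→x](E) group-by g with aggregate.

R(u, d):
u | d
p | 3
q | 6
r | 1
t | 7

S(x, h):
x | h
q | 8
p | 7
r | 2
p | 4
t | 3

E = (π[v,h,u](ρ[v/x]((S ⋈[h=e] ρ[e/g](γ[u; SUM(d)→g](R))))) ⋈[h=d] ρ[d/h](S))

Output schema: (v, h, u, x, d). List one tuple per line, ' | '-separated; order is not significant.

Stepwise |·|:
  S → 5
  R → 4
  γ[u; SUM(d)→g](R) → 4
  ρ[e/g](γ[u; SUM(d)→g](R)) → 4
  (S ⋈[h=e] ρ[e/g](γ[u; SUM(d)→g](R))) → 2
  ρ[v/x]((S ⋈[h=e] ρ[e/g](γ[u; SUM(d)→g](R)))) → 2
  π[v,h,u](ρ[v/x]((S ⋈[h=e] ρ[e/g](γ[u; SUM(d)→g](R))))) → 2
  S → 5
  ρ[d/h](S) → 5
  (π[v,h,u](ρ[v/x]((S ⋈[h=e] ρ[e/g](γ[u; SUM(d)→g](R))))) ⋈[h=d] ρ[d/h](S)) → 2

== RESULT ==
v | h | u | x | d
p | 7 | t | p | 7
t | 3 | p | t | 3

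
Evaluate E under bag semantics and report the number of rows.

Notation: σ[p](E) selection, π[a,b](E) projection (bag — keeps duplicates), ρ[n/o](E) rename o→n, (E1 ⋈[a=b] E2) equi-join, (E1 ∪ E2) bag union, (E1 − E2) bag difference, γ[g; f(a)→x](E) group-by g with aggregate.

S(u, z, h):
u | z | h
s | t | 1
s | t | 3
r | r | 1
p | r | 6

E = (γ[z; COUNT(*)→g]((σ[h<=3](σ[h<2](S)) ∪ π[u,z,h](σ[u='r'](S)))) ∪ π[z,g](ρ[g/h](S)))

Row counts bottom-up:
  S → 4
  σ[h<2](S) → 2
  σ[h<=3](σ[h<2](S)) → 2
  S → 4
  σ[u='r'](S) → 1
  π[u,z,h](σ[u='r'](S)) → 1
  (σ[h<=3](σ[h<2](S)) ∪ π[u,z,h](σ[u='r'](S))) → 3
  γ[z; COUNT(*)→g]((σ[h<=3](σ[h<2](S)) ∪ π[u,z,h](σ[u='r'](S)))) → 2
  S → 4
  ρ[g/h](S) → 4
  π[z,g](ρ[g/h](S)) → 4
  (γ[z; COUNT(*)→g]((σ[h<=3](σ[h<2](S)) ∪ π[u,z,h](σ[u='r'](S)))) ∪ π[z,g](ρ[g/h](S))) → 6

|E| = 6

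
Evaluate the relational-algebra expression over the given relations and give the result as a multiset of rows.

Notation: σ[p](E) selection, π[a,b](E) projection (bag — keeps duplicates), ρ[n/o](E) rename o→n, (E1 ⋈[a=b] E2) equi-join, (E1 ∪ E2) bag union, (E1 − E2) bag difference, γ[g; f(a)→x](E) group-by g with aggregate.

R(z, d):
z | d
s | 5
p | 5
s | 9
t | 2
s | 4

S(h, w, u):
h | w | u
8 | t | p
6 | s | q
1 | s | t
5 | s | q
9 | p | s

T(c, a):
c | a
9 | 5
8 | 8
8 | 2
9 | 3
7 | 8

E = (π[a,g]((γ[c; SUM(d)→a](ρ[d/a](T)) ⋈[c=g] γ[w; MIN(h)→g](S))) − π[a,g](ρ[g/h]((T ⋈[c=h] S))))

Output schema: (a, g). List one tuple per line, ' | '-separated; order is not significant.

Row counts bottom-up:
  T → 5
  ρ[d/a](T) → 5
  γ[c; SUM(d)→a](ρ[d/a](T)) → 3
  S → 5
  γ[w; MIN(h)→g](S) → 3
  (γ[c; SUM(d)→a](ρ[d/a](T)) ⋈[c=g] γ[w; MIN(h)→g](S)) → 2
  π[a,g]((γ[c; SUM(d)→a](ρ[d/a](T)) ⋈[c=g] γ[w; MIN(h)→g](S))) → 2
  T → 5
  S → 5
  (T ⋈[c=h] S) → 4
  ρ[g/h]((T ⋈[c=h] S)) → 4
  π[a,g](ρ[g/h]((T ⋈[c=h] S))) → 4
  (π[a,g]((γ[c; SUM(d)→a](ρ[d/a](T)) ⋈[c=g] γ[w; MIN(h)→g](S))) − π[a,g](ρ[g/h]((T ⋈[c=h] S)))) → 2

== RESULT ==
a | g
8 | 9
10 | 8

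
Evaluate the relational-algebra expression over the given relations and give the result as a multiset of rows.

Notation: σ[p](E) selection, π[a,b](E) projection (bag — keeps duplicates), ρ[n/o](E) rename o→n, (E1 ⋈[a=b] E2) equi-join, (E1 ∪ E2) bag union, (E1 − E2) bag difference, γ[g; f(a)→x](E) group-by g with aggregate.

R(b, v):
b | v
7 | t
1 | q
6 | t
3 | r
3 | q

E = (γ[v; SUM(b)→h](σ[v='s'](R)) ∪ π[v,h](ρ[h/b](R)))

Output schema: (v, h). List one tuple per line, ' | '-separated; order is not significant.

Per-node cardinality:
  R → 5
  σ[v='s'](R) → 0
  γ[v; SUM(b)→h](σ[v='s'](R)) → 0
  R → 5
  ρ[h/b](R) → 5
  π[v,h](ρ[h/b](R)) → 5
  (γ[v; SUM(b)→h](σ[v='s'](R)) ∪ π[v,h](ρ[h/b](R))) → 5

== RESULT ==
v | h
q | 1
q | 3
r | 3
t | 6
t | 7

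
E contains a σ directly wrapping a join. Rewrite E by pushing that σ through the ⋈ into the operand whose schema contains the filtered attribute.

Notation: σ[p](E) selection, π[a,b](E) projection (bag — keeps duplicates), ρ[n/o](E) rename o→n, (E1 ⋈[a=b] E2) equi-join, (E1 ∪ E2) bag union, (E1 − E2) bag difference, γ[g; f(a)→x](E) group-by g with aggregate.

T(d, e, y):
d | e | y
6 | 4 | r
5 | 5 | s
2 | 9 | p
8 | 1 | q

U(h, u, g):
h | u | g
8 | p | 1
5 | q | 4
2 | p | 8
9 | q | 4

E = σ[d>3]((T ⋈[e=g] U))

σ filters on d, owned by the left side.
E' = (σ[d>3](T) ⋈[e=g] U)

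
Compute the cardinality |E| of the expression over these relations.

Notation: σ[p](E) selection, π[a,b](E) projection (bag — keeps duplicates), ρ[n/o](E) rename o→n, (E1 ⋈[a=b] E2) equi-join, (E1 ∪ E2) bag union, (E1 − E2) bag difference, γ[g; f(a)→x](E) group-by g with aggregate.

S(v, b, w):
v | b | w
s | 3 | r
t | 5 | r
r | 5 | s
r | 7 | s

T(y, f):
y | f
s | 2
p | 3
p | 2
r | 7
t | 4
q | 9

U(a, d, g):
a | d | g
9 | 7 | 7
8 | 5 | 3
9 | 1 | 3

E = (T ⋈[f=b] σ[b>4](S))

Row counts bottom-up:
  T → 6
  S → 4
  σ[b>4](S) → 3
  (T ⋈[f=b] σ[b>4](S)) → 1

|E| = 1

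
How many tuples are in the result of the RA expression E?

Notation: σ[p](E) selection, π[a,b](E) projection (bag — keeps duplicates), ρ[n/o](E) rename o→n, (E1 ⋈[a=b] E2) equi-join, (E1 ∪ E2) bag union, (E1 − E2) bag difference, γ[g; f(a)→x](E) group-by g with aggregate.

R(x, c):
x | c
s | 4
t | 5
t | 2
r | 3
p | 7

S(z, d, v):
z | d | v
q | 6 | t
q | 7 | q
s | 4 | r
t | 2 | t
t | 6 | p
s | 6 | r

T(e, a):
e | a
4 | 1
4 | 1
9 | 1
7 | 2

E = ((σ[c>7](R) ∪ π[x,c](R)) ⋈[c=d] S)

Row counts bottom-up:
  R → 5
  σ[c>7](R) → 0
  R → 5
  π[x,c](R) → 5
  (σ[c>7](R) ∪ π[x,c](R)) → 5
  S → 6
  ((σ[c>7](R) ∪ π[x,c](R)) ⋈[c=d] S) → 3

|E| = 3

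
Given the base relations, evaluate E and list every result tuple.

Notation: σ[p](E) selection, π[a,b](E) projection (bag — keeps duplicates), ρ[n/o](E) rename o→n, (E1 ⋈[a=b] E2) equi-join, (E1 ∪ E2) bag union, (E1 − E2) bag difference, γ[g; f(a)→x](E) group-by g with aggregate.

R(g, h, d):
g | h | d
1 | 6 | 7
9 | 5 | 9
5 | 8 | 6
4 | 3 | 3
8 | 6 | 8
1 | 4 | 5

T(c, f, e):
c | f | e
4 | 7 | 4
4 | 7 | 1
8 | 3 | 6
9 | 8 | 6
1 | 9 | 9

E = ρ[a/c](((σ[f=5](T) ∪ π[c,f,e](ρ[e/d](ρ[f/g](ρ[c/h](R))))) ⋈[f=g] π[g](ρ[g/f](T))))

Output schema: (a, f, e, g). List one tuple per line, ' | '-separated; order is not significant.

Per-node cardinality:
  T → 5
  σ[f=5](T) → 0
  R → 6
  ρ[c/h](R) → 6
  ρ[f/g](ρ[c/h](R)) → 6
  ρ[e/d](ρ[f/g](ρ[c/h](R))) → 6
  π[c,f,e](ρ[e/d](ρ[f/g](ρ[c/h](R)))) → 6
  (σ[f=5](T) ∪ π[c,f,e](ρ[e/d](ρ[f/g](ρ[c/h](R))))) → 6
  T → 5
  ρ[g/f](T) → 5
  π[g](ρ[g/f](T)) → 5
  ((σ[f=5](T) ∪ π[c,f,e](ρ[e/d](ρ[f/g](ρ[c/h](R))))) ⋈[f=g] π[g](ρ[g/f](T))) → 2
  ρ[a/c](((σ[f=5](T) ∪ π[c,f,e](ρ[e/d](ρ[f/g](ρ[c/h](R))))) ⋈[f=g] π[g](ρ[g/f](T)))) → 2

== RESULT ==
a | f | e | g
5 | 9 | 9 | 9
6 | 8 | 8 | 8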